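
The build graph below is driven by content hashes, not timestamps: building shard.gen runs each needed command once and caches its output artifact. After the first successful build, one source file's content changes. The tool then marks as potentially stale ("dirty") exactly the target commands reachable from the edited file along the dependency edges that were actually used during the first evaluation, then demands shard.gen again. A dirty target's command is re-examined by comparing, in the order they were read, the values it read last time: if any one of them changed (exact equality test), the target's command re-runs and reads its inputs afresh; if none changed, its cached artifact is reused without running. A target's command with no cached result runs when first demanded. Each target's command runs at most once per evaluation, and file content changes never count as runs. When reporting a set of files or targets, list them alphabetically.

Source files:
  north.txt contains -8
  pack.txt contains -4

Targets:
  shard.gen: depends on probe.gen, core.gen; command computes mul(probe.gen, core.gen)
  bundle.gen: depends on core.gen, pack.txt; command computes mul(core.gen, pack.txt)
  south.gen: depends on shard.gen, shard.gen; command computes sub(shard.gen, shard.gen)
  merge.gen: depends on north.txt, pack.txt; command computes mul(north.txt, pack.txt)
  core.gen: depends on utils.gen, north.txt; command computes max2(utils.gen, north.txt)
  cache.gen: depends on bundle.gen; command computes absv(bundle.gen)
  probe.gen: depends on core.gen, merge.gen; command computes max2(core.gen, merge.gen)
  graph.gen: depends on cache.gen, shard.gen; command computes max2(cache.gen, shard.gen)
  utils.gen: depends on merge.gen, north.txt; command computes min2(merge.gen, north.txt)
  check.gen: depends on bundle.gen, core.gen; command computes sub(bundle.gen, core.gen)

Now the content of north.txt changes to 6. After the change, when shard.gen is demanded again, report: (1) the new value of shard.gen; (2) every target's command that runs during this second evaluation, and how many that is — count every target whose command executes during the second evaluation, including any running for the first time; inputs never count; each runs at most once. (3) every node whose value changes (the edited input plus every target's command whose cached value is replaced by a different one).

Initial pass — values computed on the first demand:
  merge.gen = mul(-8, -4) = 32
  utils.gen = min2(32, -8) = -8
  core.gen = max2(-8, -8) = -8
  probe.gen = max2(-8, 32) = 32
  shard.gen = mul(32, -8) = -256

Second demand — change propagation:
  merge.gen: re-runs because north.txt -8->6; new result -24.
  utils.gen: re-runs because merge.gen 32->-24; north.txt -8->6; new result -24.
  core.gen: re-runs because utils.gen -8->-24; north.txt -8->6; new result 6.
  probe.gen: re-runs because core.gen -8->6; merge.gen 32->-24; new result 6.
  shard.gen: re-runs because probe.gen 32->6; core.gen -8->6; new result 36.

shard.gen now evaluates to 36.
Run set: core.gen, merge.gen, probe.gen, shard.gen, utils.gen (5 run).
Changed values: core.gen, merge.gen, north.txt, probe.gen, shard.gen, utils.gen.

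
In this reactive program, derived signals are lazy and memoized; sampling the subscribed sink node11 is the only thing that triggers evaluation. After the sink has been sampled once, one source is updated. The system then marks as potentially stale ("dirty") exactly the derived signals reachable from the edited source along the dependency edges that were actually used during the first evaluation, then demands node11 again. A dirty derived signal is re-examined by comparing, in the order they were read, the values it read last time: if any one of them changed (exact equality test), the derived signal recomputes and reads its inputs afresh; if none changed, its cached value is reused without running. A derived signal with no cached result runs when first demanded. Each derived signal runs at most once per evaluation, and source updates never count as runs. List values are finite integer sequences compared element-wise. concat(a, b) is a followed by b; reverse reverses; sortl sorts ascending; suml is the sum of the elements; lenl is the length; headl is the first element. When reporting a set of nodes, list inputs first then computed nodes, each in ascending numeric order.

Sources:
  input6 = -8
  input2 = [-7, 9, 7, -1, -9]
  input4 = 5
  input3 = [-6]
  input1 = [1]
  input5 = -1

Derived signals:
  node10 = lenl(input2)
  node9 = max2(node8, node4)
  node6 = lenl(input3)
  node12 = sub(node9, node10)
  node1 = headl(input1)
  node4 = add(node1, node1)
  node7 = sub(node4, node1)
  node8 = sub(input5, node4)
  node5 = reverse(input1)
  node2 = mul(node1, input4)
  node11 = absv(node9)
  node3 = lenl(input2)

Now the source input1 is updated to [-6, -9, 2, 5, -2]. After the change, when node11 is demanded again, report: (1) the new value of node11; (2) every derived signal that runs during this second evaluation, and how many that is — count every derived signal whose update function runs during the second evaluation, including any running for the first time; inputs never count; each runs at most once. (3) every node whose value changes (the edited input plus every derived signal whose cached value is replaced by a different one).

Demanding node11 again yields 11.
5 derived signals run: node1, node4, node8, node9, node11.
The nodes whose values change: input1, node1, node4, node8, node9, node11.

First demand of the output computes:
  node1 = headl([1]) = 1
  node4 = add(1, 1) = 2
  node8 = sub(-1, 2) = -3
  node9 = max2(-3, 2) = 2
  node11 = absv(2) = 2

After the edit, cleaning proceeds:
  node1: a read changed (input1 [1]->[-6, -9, 2, 5, -2]) — executes, giving -6.
  node4: a read changed (node1 1->-6; node1 1->-6) — executes, giving -12.
  node8: a read changed (node4 2->-12) — executes, giving 11.
  node9: a read changed (node8 -3->11; node4 2->-12) — executes, giving 11.
  node11: a read changed (node9 2->11) — executes, giving 11.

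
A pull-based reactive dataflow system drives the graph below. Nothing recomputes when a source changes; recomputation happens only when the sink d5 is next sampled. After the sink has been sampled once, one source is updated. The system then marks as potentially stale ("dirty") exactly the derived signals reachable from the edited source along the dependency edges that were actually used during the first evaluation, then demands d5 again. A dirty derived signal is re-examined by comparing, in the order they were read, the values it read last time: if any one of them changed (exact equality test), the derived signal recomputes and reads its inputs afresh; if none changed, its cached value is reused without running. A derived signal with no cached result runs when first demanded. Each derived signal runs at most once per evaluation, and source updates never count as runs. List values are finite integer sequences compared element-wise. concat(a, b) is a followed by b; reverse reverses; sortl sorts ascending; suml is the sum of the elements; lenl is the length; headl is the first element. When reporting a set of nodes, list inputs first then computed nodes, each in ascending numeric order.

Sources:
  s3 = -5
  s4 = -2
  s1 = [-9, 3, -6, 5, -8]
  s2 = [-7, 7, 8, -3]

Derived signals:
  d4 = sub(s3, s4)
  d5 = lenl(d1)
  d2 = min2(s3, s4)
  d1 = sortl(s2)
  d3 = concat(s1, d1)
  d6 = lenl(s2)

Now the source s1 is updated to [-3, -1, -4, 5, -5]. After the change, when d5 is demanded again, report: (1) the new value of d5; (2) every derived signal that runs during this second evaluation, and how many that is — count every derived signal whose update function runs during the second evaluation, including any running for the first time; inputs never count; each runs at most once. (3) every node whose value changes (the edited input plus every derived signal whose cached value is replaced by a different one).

New value of d5: 4.
Derived signals that run: none — 0 in total.
Values that change: s1.
Key observation: s1 is never demanded by the output, so the edit triggers no recomputation at all.

First evaluation (everything demanded from the output):
  d1 = sortl([-7, 7, 8, -3]) = [-7, -3, 7, 8]
  d5 = lenl([-7, -3, 7, 8]) = 4

Propagation after the edit:
  s1 feeds no computation that the output demands — nothing is marked dirty and nothing runs.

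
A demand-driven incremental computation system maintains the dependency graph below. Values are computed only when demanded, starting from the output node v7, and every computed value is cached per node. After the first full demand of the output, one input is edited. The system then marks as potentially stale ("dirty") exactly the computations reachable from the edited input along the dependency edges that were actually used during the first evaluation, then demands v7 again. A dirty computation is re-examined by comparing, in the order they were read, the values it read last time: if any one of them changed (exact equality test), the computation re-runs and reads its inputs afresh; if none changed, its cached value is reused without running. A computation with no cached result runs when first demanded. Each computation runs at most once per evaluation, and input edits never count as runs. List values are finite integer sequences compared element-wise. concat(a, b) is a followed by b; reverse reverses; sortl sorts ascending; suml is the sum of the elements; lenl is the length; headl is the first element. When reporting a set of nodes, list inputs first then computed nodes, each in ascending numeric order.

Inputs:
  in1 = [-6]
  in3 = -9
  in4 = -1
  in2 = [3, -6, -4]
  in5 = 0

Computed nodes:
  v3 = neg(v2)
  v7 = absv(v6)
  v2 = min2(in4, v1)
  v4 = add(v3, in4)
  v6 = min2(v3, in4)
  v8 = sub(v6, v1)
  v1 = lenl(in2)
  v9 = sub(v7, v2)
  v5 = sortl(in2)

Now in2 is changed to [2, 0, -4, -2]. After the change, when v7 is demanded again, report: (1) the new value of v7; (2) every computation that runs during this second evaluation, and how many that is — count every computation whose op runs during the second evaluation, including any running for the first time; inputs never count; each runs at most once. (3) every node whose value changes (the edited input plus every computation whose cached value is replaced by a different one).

New value of v7: 1.
Computations that run: v1, v2 — 2 in total.
Values that change: in2, v1.
Key observation: the change is absorbed at v2 — it re-runs but produces the same value, and the output's value is unchanged.

First evaluation (everything demanded from the output):
  v1 = lenl([3, -6, -4]) = 3
  v2 = min2(-1, 3) = -1
  v3 = neg(-1) = 1
  v6 = min2(1, -1) = -1
  v7 = absv(-1) = 1

Propagation after the edit:
  v1: runs — in2 [3, -6, -4]->[2, 0, -4, -2]; result 4.
  v2: runs — v1 3->4; result -1 (same value as before).
  v3: checked — values it read are unchanged (v2 unchanged); reused cached 1 without running.
  v6: checked — values it read are unchanged (v3 unchanged, in4 unchanged); reused cached -1 without running.
  v7: checked — values it read are unchanged (v6 unchanged); reused cached 1 without running.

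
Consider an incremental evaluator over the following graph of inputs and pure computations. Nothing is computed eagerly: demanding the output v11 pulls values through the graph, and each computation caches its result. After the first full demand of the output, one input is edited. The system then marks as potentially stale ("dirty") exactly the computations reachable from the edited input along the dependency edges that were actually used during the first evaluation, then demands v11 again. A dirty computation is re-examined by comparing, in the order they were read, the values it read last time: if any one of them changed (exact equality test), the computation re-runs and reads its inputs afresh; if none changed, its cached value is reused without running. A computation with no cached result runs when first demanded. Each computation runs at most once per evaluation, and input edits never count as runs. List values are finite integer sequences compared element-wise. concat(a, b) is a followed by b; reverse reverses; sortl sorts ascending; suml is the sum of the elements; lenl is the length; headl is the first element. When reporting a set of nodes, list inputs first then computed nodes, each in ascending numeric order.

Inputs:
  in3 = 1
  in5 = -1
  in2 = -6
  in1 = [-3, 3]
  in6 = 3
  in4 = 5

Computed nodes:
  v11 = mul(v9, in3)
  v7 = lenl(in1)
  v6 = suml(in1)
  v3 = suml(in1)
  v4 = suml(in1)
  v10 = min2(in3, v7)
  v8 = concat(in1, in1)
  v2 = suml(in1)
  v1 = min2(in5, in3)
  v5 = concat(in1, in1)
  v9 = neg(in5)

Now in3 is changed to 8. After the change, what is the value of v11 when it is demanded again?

Initial pass — values computed on the first demand:
  v9 = neg(-1) = 1
  v11 = mul(1, 1) = 1

Second demand — change propagation:
  v11: re-runs because in3 1->8; new result 8.

v11 now evaluates to 8.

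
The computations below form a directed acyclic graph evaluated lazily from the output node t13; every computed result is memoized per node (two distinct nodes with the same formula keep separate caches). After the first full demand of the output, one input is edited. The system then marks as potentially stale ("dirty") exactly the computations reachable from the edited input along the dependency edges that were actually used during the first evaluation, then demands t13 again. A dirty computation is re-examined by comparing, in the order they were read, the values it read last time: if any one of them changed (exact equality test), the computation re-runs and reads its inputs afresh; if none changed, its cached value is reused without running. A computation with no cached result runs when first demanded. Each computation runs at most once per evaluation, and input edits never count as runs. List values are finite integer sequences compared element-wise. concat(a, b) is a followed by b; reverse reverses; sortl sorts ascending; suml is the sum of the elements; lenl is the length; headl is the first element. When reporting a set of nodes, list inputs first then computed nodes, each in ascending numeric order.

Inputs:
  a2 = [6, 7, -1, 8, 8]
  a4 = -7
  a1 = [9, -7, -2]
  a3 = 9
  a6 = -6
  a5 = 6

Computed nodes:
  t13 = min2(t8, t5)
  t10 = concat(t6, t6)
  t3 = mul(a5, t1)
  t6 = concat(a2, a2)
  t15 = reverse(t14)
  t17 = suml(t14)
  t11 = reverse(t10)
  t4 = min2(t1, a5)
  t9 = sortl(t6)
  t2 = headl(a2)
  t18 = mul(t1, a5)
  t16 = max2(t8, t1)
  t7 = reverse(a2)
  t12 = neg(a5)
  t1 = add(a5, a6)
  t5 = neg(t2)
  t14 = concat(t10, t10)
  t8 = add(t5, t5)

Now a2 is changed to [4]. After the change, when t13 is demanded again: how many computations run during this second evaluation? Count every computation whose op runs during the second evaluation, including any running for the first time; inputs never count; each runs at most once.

4 computations run: t2, t5, t8, t13.

First demand of the output computes:
  t2 = headl([6, 7, -1, 8, 8]) = 6
  t5 = neg(6) = -6
  t8 = add(-6, -6) = -12
  t13 = min2(-12, -6) = -12

After the edit, cleaning proceeds:
  t2: a read changed (a2 [6, 7, -1, 8, 8]->[4]) — executes, giving 4.
  t5: a read changed (t2 6->4) — executes, giving -4.
  t8: a read changed (t5 -6->-4; t5 -6->-4) — executes, giving -8.
  t13: a read changed (t8 -12->-8; t5 -6->-4) — executes, giving -8.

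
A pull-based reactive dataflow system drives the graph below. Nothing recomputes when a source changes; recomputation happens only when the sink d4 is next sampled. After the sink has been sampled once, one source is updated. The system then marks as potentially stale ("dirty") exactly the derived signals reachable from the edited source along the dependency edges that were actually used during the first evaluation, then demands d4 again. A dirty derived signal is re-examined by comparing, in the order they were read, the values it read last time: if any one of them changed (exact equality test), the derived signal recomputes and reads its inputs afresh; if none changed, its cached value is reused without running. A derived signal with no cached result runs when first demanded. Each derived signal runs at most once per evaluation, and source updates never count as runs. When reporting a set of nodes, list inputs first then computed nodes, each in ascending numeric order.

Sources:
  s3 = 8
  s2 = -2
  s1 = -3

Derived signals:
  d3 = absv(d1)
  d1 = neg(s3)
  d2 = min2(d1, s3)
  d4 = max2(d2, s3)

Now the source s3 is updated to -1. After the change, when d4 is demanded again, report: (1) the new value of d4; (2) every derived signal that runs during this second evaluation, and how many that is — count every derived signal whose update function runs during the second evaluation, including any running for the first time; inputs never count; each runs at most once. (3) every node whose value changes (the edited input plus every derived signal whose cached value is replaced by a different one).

New value of d4: -1.
Derived signals that run: d1, d2, d4 — 3 in total.
Values that change: s3, d1, d2, d4.

First evaluation (everything demanded from the output):
  d1 = neg(8) = -8
  d2 = min2(-8, 8) = -8
  d4 = max2(-8, 8) = 8

Propagation after the edit:
  d1: runs — s3 8->-1; result 1.
  d2: runs — d1 -8->1; s3 8->-1; result -1.
  d4: runs — d2 -8->-1; s3 8->-1; result -1.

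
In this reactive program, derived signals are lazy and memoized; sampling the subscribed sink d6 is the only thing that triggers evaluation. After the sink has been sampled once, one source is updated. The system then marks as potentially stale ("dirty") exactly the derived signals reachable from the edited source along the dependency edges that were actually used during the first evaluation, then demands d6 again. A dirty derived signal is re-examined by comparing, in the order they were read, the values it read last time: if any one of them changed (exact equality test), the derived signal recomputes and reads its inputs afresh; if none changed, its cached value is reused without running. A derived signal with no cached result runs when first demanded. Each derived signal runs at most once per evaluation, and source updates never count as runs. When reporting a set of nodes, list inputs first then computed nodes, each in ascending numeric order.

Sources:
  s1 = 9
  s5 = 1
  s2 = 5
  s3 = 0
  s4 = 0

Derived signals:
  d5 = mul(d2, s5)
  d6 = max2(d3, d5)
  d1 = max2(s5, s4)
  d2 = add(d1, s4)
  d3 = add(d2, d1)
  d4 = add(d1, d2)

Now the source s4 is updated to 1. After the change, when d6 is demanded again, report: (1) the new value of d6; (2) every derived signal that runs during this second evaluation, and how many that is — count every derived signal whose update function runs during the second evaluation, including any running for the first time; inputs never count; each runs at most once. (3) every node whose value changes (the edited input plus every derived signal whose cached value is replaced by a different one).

Demanding d6 again yields 3.
5 derived signals run: d1, d2, d3, d5, d6.
The nodes whose values change: s4, d2, d3, d5, d6.

First demand of the output computes:
  d1 = max2(1, 0) = 1
  d2 = add(1, 0) = 1
  d3 = add(1, 1) = 2
  d5 = mul(1, 1) = 1
  d6 = max2(2, 1) = 2

After the edit, cleaning proceeds:
  d1: a read changed (s4 0->1) — executes, giving 1 — identical to its old value.
  d2: a read changed (s4 0->1) — executes, giving 2.
  d3: a read changed (d2 1->2) — executes, giving 3.
  d5: a read changed (d2 1->2) — executes, giving 2.
  d6: a read changed (d3 2->3; d5 1->2) — executes, giving 3.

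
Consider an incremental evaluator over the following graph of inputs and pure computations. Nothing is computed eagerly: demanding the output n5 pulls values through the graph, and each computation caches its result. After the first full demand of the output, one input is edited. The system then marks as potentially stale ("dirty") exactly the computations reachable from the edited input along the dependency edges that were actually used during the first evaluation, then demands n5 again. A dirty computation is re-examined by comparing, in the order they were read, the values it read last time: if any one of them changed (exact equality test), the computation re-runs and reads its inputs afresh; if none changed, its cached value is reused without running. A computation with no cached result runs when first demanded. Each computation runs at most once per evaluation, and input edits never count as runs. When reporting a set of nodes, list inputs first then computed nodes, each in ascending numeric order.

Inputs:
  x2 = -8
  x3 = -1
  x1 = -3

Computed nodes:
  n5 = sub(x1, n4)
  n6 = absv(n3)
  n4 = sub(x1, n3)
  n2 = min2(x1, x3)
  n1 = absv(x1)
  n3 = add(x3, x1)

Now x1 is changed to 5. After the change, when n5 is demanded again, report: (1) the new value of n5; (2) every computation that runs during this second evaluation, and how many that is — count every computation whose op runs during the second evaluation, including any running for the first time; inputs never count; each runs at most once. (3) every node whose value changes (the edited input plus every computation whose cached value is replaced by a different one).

n5 now evaluates to 4.
Run set: n3, n4, n5 (3 run).
Changed values: x1, n3, n5.

Initial pass — values computed on the first demand:
  n3 = add(-1, -3) = -4
  n4 = sub(-3, -4) = 1
  n5 = sub(-3, 1) = -4

Second demand — change propagation:
  n3: re-runs because x1 -3->5; new result 4.
  n4: re-runs because x1 -3->5; n3 -4->4; new result 1 (unchanged).
  n5: re-runs because x1 -3->5; new result 4.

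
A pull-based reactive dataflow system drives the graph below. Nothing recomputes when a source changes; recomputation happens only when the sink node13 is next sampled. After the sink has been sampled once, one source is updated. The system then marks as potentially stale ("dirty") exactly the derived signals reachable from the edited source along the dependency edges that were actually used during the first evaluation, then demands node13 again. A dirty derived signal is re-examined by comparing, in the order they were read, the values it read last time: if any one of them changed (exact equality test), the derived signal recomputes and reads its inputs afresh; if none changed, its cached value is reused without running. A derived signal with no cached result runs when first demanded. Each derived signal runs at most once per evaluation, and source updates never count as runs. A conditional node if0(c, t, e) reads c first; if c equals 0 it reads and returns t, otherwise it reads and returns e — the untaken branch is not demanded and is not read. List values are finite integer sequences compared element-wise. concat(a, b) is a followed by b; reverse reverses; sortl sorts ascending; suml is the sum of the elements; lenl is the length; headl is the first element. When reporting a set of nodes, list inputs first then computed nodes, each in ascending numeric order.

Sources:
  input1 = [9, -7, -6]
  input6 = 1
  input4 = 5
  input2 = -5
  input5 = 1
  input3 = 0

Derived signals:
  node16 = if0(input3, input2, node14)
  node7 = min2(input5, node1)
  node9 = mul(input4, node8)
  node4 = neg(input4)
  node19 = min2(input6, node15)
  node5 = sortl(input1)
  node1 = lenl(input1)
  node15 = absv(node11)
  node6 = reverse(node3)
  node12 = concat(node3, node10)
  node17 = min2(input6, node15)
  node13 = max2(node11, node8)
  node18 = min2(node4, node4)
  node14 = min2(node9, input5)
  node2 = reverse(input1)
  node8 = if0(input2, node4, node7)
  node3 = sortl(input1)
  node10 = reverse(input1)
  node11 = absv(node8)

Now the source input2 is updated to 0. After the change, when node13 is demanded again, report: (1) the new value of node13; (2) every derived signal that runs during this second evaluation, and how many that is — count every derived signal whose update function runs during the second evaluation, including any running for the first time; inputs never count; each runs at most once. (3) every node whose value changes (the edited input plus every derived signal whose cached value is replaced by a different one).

First evaluation (everything demanded from the output):
  node1 = lenl([9, -7, -6]) = 3
  node7 = min2(1, 3) = 1
  node8 = if0(input2=-5 -> else branch node7) = 1
  node11 = absv(1) = 1
  node13 = max2(1, 1) = 1

Propagation after the edit:
  node4: demanded for the first time — runs, produces -5.
  node8: runs — input2 -5->0; result -5.
  node11: runs — node8 1->-5; result 5.
  node13: runs — node11 1->5; node8 1->-5; result 5.

Key observation: a condition flipped, so demand reaches new nodes — node4 runs for the first time.

New value of node13: 5.
Derived signals that run: node4, node8, node11, node13 — 4 in total.
Values that change: input2, node8, node11, node13.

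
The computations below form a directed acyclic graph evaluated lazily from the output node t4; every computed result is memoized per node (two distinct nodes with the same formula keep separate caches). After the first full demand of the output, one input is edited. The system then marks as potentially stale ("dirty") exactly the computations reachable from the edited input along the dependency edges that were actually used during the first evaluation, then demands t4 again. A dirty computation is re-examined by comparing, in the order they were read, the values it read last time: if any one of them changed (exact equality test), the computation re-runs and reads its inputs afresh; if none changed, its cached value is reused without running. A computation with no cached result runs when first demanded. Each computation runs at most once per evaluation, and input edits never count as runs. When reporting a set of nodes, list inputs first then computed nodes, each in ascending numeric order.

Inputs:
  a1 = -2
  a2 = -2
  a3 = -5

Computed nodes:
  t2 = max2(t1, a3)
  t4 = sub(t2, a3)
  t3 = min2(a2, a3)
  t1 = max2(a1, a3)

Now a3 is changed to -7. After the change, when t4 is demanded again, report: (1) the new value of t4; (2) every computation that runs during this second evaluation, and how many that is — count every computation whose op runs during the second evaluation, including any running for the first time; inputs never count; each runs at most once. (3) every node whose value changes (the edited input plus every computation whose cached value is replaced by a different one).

First demand of the output computes:
  t1 = max2(-2, -5) = -2
  t2 = max2(-2, -5) = -2
  t4 = sub(-2, -5) = 3

After the edit, cleaning proceeds:
  t1: a read changed (a3 -5->-7) — executes, giving -2 — identical to its old value.
  t2: a read changed (a3 -5->-7) — executes, giving -2 — identical to its old value.
  t4: a read changed (a3 -5->-7) — executes, giving 5.

Demanding t4 again yields 5.
3 computations run: t1, t2, t4.
The nodes whose values change: a3, t4.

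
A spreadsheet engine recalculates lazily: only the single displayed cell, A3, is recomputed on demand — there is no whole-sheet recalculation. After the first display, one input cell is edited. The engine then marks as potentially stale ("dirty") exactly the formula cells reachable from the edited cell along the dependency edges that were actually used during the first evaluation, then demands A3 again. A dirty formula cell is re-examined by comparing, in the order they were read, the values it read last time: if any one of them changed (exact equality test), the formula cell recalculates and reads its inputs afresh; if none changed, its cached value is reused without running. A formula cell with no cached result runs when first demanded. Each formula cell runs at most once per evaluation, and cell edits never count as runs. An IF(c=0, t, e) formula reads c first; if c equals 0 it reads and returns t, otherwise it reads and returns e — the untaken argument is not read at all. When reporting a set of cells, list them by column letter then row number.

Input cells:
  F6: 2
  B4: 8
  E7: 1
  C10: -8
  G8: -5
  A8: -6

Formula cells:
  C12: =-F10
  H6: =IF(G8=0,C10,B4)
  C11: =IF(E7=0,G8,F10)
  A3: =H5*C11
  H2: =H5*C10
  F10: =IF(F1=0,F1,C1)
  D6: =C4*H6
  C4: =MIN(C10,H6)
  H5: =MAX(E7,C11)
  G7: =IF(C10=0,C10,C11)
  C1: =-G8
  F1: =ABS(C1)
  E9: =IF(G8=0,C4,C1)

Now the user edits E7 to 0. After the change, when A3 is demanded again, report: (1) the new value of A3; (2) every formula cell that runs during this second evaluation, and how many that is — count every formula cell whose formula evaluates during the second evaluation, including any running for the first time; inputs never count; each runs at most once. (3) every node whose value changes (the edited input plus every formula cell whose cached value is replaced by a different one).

New value of A3: 0.
Formula cells that run: A3, C11, H5 — 3 in total.
Values that change: A3, C11, E7, H5.

First evaluation (everything demanded from the output):
  C1 = -(-5) = 5
  F1 = ABS(5) = 5
  F10 = IF(F1=0: F1=5 -> else branch C1) = 5
  C11 = IF(E7=0: E7=1 -> else branch F10) = 5
  H5 = MAX(1, 5) = 5
  A3 = 5 * 5 = 25

Propagation after the edit:
  C11: runs — E7 1->0; result -5.
  H5: runs — E7 1->0; C11 5->-5; result 0.
  A3: runs — H5 5->0; C11 5->-5; result 0.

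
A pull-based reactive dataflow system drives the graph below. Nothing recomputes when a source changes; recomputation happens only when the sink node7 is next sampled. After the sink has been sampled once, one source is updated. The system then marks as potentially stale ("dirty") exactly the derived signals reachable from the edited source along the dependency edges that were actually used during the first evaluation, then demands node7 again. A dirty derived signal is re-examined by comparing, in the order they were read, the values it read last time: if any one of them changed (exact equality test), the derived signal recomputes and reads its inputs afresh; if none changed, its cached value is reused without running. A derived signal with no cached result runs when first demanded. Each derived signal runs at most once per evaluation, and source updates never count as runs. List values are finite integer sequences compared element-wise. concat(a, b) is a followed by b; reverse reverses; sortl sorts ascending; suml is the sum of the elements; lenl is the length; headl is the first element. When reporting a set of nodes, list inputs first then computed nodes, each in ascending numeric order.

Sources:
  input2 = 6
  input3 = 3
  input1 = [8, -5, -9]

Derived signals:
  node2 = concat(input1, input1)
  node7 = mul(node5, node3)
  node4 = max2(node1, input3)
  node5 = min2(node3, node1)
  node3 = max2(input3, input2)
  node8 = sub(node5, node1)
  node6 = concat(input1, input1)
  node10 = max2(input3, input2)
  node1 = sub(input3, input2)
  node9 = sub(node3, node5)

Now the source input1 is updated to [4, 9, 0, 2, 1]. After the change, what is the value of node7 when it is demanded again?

First evaluation (everything demanded from the output):
  node1 = sub(3, 6) = -3
  node3 = max2(3, 6) = 6
  node5 = min2(6, -3) = -3
  node7 = mul(-3, 6) = -18

Propagation after the edit:
  input1 feeds no computation that the output demands — nothing is marked dirty and nothing runs.

Key observation: input1 is never demanded by the output, so the edit triggers no recomputation at all.

New value of node7: -18.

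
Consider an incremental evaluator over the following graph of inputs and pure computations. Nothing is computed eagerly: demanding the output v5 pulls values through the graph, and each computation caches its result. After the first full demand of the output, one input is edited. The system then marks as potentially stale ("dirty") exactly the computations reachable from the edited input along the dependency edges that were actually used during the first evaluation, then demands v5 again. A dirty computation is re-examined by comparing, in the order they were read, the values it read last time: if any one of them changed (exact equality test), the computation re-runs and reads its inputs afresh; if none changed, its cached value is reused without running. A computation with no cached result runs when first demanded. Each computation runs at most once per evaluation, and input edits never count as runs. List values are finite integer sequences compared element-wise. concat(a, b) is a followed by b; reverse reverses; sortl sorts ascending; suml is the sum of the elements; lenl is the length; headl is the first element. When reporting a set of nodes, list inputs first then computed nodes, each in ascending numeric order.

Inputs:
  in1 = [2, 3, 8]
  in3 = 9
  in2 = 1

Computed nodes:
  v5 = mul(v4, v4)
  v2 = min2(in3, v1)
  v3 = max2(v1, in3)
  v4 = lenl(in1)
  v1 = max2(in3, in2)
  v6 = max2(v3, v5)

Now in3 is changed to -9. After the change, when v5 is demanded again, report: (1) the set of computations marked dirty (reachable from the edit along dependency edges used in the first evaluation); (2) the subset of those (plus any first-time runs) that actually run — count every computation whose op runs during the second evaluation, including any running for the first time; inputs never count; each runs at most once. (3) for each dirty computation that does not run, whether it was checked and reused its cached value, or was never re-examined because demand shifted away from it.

Initial pass — values computed on the first demand:
  v4 = lenl([2, 3, 8]) = 3
  v5 = mul(3, 3) = 9

Second demand — change propagation:
  no demanded computation ever read in3, so the edit dirties nothing and nothing runs.

The important point: nothing the output needs ever reads in3, so the edit is invisible to it.

Dirty set: none.
Run set: none (0 run).
All dirty computations ended up running.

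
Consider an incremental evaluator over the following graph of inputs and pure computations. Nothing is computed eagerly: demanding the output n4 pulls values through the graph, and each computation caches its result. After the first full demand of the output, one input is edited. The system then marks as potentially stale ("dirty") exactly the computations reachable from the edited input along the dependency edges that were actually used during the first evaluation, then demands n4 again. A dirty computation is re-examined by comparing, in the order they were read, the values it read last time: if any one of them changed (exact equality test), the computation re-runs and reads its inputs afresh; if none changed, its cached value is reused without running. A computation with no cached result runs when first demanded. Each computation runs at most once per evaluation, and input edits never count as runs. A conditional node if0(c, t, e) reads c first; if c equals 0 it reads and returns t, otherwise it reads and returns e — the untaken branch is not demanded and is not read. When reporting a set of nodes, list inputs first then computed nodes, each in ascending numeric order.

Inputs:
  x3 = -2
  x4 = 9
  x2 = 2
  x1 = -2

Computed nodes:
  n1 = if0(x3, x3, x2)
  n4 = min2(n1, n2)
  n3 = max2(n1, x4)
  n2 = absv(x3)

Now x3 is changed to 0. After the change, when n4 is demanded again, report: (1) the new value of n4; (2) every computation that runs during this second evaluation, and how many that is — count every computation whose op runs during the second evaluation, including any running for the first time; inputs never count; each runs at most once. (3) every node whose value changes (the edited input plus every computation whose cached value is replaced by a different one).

n4 now evaluates to 0.
Run set: n1, n2, n4 (3 run).
Changed values: x3, n1, n2, n4.

Initial pass — values computed on the first demand:
  n1 = if0(x3=-2 -> else branch x2) = 2
  n2 = absv(-2) = 2
  n4 = min2(2, 2) = 2

Second demand — change propagation:
  n1: re-runs because x3 -2->0; new result 0.
  n2: re-runs because x3 -2->0; new result 0.
  n4: re-runs because n1 2->0; n2 2->0; new result 0.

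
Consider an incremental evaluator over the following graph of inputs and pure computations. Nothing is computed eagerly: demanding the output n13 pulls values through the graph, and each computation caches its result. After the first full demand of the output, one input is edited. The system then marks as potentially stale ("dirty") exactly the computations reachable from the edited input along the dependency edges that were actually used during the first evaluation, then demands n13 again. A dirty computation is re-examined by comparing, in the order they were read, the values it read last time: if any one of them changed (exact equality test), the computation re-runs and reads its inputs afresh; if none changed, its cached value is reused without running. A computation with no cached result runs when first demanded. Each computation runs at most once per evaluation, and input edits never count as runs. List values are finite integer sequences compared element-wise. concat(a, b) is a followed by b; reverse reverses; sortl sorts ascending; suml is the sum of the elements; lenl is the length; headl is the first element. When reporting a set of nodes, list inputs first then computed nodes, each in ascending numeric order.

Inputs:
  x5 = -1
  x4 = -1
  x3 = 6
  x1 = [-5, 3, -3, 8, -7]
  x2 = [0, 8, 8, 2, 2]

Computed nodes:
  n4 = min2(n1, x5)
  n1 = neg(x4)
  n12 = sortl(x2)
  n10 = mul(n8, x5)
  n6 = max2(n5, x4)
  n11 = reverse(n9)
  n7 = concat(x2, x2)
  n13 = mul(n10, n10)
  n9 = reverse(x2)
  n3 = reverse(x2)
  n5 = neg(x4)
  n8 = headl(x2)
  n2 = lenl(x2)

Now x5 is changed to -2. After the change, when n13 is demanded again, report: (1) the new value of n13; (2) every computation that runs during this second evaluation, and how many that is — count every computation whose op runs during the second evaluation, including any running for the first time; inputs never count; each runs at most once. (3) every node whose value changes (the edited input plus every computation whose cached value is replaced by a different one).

Initial pass — values computed on the first demand:
  n8 = headl([0, 8, 8, 2, 2]) = 0
  n10 = mul(0, -1) = 0
  n13 = mul(0, 0) = 0

Second demand — change propagation:
  n10: re-runs because x5 -1->-2; new result 0 (unchanged).
  n13: re-examined; everything it read last time is the same (n10 unchanged, n10 unchanged) — cache 0 kept, no run.

The important point: n10 recomputes to an identical value, and the output ends up unchanged.

n13 now evaluates to 0.
Run set: n10 (1 run).
Changed values: x5.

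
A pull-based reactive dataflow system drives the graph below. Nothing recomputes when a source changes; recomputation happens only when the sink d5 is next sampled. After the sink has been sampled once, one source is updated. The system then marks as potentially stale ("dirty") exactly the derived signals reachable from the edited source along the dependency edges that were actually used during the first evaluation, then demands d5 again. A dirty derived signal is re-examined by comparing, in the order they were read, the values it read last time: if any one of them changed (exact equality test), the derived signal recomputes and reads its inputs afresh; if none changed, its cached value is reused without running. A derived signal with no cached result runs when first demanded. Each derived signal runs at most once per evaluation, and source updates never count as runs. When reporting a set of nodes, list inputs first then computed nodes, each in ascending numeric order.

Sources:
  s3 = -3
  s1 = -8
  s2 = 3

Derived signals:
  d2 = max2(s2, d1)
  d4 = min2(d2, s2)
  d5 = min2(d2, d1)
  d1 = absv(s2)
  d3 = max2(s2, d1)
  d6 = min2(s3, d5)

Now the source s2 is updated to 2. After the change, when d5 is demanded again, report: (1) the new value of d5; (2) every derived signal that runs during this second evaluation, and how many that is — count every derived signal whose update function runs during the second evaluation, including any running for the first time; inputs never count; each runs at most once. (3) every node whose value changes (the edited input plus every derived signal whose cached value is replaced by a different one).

First evaluation (everything demanded from the output):
  d1 = absv(3) = 3
  d2 = max2(3, 3) = 3
  d5 = min2(3, 3) = 3

Propagation after the edit:
  d1: runs — s2 3->2; result 2.
  d2: runs — s2 3->2; d1 3->2; result 2.
  d5: runs — d2 3->2; d1 3->2; result 2.

New value of d5: 2.
Derived signals that run: d1, d2, d5 — 3 in total.
Values that change: s2, d1, d2, d5.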